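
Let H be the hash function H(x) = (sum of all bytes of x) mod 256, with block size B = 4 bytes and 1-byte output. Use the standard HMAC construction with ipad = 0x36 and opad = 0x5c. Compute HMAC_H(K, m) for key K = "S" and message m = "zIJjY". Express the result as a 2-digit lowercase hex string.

Key "S" = 53 is 1 byte ≤ B = 4; zero-pad to 4 bytes: K' = 53 00 00 00.
K' ⊕ ipad = 65 36 36 36.  K' ⊕ opad = 0f 5c 5c 5c.
Inner input = (K'⊕ipad) ∥ m = 65 36 36 36 ∥ 7a 49 4a 6a 59.
Inner hash: sum = 101+54+54+54+122+73+74+106+89 = 727; mod 256 = 215 → d7.
Outer input = (K'⊕opad) ∥ inner = 0f 5c 5c 5c ∥ d7.
Outer hash (tag): sum = 15+92+92+92+215 = 506; mod 256 = 250 → fa.

fa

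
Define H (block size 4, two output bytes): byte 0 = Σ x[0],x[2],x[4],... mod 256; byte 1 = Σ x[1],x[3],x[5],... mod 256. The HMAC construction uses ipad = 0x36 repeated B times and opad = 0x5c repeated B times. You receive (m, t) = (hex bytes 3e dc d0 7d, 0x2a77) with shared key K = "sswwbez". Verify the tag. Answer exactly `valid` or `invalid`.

valid

Key "sswwbez" = 73 73 77 77 62 65 7a is 7 bytes > B = 4, so hash it first: H(key) = c6 4f, then zero-pad to 4 bytes: K' = c6 4f 00 00.
K' ⊕ ipad = f0 79 36 36; K' ⊕ opad = 9a 13 5c 5c.
Inner hash: even-index sum = 564 mod 256 = 52; odd-index sum = 520 mod 256 = 8 → 34 08.
Outer hash (recomputed tag): even-index sum = 298 mod 256 = 42; odd-index sum = 119 mod 256 = 119 → 2a 77.
Recomputed tag = 2a77; claimed = 2a77 → match.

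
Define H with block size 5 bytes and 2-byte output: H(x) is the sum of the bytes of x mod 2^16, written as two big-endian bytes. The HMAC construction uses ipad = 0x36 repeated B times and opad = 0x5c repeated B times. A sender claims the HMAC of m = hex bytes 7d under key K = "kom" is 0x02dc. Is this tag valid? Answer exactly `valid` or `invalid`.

Key "kom" = 6b 6f 6d is 3 bytes ≤ B = 5; zero-pad to 5 bytes: K' = 6b 6f 6d 00 00.
K' ⊕ ipad = 5d 59 5b 36 36; K' ⊕ opad = 37 33 31 5c 5c.
Inner hash: sum = 93+89+91+54+54+125 = 506 → 01 fa.
Outer hash (recomputed tag): sum = 55+51+49+92+92+1+250 = 590 → 02 4e.
Recomputed tag = 024e; claimed = 02dc → mismatch.

invalid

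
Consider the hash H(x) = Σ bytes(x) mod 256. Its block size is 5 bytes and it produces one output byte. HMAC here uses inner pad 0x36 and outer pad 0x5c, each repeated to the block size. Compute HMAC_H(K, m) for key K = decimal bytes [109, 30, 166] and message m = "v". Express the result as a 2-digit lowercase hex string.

1a

Key decimal bytes [109, 30, 166] = 6d 1e a6 is 3 bytes ≤ B = 5; zero-pad to 5 bytes: K' = 6d 1e a6 00 00.
K' ⊕ ipad = 5b 28 90 36 36.  K' ⊕ opad = 31 42 fa 5c 5c.
Inner input = (K'⊕ipad) ∥ m = 5b 28 90 36 36 ∥ 76.
Inner hash: sum = 91+40+144+54+54+118 = 501; mod 256 = 245 → f5.
Outer input = (K'⊕opad) ∥ inner = 31 42 fa 5c 5c ∥ f5.
Outer hash (tag): sum = 49+66+250+92+92+245 = 794; mod 256 = 26 → 1a.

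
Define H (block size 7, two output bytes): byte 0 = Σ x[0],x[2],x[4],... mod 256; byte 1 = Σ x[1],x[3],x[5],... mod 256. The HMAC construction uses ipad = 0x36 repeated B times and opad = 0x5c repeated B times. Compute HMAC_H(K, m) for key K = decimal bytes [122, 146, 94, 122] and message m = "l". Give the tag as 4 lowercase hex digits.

Key decimal bytes [122, 146, 94, 122] = 7a 92 5e 7a is 4 bytes ≤ B = 7; zero-pad to 7 bytes: K' = 7a 92 5e 7a 00 00 00.
K' ⊕ ipad = 4c a4 68 4c 36 36 36.  K' ⊕ opad = 26 ce 02 26 5c 5c 5c.
Inner input = (K'⊕ipad) ∥ m = 4c a4 68 4c 36 36 36 ∥ 6c.
Inner hash: even-index sum = 288 mod 256 = 32; odd-index sum = 402 mod 256 = 146 → 20 92.
Outer input = (K'⊕opad) ∥ inner = 26 ce 02 26 5c 5c 5c ∥ 20 92.
Outer hash (tag): even-index sum = 370 mod 256 = 114; odd-index sum = 368 mod 256 = 112 → 72 70.

7270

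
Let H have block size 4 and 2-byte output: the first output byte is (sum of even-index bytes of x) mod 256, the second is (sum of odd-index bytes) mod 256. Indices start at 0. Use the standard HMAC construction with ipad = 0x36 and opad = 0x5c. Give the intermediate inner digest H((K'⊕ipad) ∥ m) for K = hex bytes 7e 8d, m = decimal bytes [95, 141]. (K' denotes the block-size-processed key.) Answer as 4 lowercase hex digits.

dd7e

Key hex bytes 7e 8d is 2 bytes ≤ B = 4; zero-pad to 4 bytes: K' = 7e 8d 00 00.
K' ⊕ ipad = 48 bb 36 36.
Inner input = 48 bb 36 36 ∥ 5f 8d.
Inner hash: even-index sum = 221 mod 256 = 221; odd-index sum = 382 mod 256 = 126 → dd 7e.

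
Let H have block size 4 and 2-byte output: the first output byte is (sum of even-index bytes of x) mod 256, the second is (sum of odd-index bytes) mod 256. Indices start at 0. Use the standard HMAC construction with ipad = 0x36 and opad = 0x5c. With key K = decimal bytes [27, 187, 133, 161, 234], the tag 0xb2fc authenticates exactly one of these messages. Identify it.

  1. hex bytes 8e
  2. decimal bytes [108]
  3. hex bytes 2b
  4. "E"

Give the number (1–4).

Key decimal bytes [27, 187, 133, 161, 234] = 1b bb 85 a1 ea is 5 bytes > B = 4, so hash it first: H(key) = 8a 5c, then zero-pad to 4 bytes: K' = 8a 5c 00 00.
K' ⊕ ipad = bc 6a 36 36; K' ⊕ opad = d6 00 5c 5c.
m1: inner = H(bc 6a 36 36 8e) = 80 a0; tag = H(d6 00 5c 5c 80 a0) = b2fc ← matches
m2: inner = H(bc 6a 36 36 6c) = 5e a0; tag = H(d6 00 5c 5c 5e a0) = 90fc
m3: inner = H(bc 6a 36 36 2b) = 1d a0; tag = H(d6 00 5c 5c 1d a0) = 4ffc
m4: inner = H(bc 6a 36 36 45) = 37 a0; tag = H(d6 00 5c 5c 37 a0) = 69fc

1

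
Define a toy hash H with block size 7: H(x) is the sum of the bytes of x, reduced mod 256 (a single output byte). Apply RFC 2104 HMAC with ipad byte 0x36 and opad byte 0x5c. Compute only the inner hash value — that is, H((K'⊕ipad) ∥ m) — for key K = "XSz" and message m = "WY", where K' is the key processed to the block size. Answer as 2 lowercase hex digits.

a7

Key "XSz" = 58 53 7a is 3 bytes ≤ B = 7; zero-pad to 7 bytes: K' = 58 53 7a 00 00 00 00.
K' ⊕ ipad = 6e 65 4c 36 36 36 36.
Inner input = 6e 65 4c 36 36 36 36 ∥ 57 59.
Inner hash: sum = 110+101+76+54+54+54+54+87+89 = 679; mod 256 = 167 → a7.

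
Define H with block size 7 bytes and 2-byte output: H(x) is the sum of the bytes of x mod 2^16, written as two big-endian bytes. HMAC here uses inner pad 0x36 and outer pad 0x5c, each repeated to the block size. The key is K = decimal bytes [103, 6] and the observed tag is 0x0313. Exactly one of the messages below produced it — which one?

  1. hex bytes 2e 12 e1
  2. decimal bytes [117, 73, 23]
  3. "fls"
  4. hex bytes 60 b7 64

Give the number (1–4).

Key decimal bytes [103, 6] = 67 06 is 2 bytes ≤ B = 7; zero-pad to 7 bytes: K' = 67 06 00 00 00 00 00.
K' ⊕ ipad = 51 30 36 36 36 36 36; K' ⊕ opad = 3b 5a 5c 5c 5c 5c 5c.
m1: inner = H(51 30 36 36 36 36 36 2e 12 e1) = 02 b0; tag = H(3b 5a 5c 5c 5c 5c 5c 02 b0) = 0313 ← matches
m2: inner = H(51 30 36 36 36 36 36 75 49 17) = 02 64; tag = H(3b 5a 5c 5c 5c 5c 5c 02 64) = 02c7
m3: inner = H(51 30 36 36 36 36 36 66 6c 73) = 02 d4; tag = H(3b 5a 5c 5c 5c 5c 5c 02 d4) = 0337
m4: inner = H(51 30 36 36 36 36 36 60 b7 64) = 03 0a; tag = H(3b 5a 5c 5c 5c 5c 5c 03 0a) = 026e

1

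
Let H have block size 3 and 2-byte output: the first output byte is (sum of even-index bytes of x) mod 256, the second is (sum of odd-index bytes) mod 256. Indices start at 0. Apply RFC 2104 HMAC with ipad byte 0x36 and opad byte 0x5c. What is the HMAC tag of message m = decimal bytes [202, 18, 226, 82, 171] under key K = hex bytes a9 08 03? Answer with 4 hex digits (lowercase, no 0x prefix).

Key hex bytes a9 08 03 is exactly B = 3 bytes: K' = a9 08 03.
K' ⊕ ipad = 9f 3e 35.  K' ⊕ opad = f5 54 5f.
Inner input = (K'⊕ipad) ∥ m = 9f 3e 35 ∥ ca 12 e2 52 ab.
Inner hash: even-index sum = 312 mod 256 = 56; odd-index sum = 661 mod 256 = 149 → 38 95.
Outer input = (K'⊕opad) ∥ inner = f5 54 5f ∥ 38 95.
Outer hash (tag): even-index sum = 489 mod 256 = 233; odd-index sum = 140 mod 256 = 140 → e9 8c.

e98c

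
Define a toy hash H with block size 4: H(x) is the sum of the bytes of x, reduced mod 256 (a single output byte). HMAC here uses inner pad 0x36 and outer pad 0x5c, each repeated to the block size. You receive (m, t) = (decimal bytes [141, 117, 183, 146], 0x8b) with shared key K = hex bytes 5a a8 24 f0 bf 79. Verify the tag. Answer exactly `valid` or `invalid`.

Key hex bytes 5a a8 24 f0 bf 79 is 6 bytes > B = 4, so hash it first: H(key) = 4e, then zero-pad to 4 bytes: K' = 4e 00 00 00.
K' ⊕ ipad = 78 36 36 36; K' ⊕ opad = 12 5c 5c 5c.
Inner hash: sum = 120+54+54+54+141+117+183+146 = 869; mod 256 = 101 → 65.
Outer hash (recomputed tag): sum = 18+92+92+92+101 = 395; mod 256 = 139 → 8b.
Recomputed tag = 8b; claimed = 8b → match.

valid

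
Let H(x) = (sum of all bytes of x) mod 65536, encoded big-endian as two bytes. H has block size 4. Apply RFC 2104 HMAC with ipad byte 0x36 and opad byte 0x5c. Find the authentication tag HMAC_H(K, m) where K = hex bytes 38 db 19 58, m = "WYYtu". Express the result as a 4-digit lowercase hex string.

01c1

Key hex bytes 38 db 19 58 is exactly B = 4 bytes: K' = 38 db 19 58.
K' ⊕ ipad = 0e ed 2f 6e.  K' ⊕ opad = 64 87 45 04.
Inner input = (K'⊕ipad) ∥ m = 0e ed 2f 6e ∥ 57 59 59 74 75.
Inner hash: sum = 14+237+47+110+87+89+89+116+117 = 906 → 03 8a.
Outer input = (K'⊕opad) ∥ inner = 64 87 45 04 ∥ 03 8a.
Outer hash (tag): sum = 100+135+69+4+3+138 = 449 → 01 c1.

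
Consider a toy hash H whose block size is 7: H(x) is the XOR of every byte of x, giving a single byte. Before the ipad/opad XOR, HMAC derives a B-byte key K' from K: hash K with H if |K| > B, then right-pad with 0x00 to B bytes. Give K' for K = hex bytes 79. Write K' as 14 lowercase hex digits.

79000000000000

Key hex bytes 79 is 1 byte ≤ B = 7; zero-pad to 7 bytes: K' = 79 00 00 00 00 00 00.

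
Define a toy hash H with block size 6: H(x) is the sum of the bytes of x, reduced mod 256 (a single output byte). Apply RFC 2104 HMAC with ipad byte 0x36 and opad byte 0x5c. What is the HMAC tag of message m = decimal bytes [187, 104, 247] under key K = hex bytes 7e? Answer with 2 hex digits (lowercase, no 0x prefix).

5e

Key hex bytes 7e is 1 byte ≤ B = 6; zero-pad to 6 bytes: K' = 7e 00 00 00 00 00.
K' ⊕ ipad = 48 36 36 36 36 36.  K' ⊕ opad = 22 5c 5c 5c 5c 5c.
Inner input = (K'⊕ipad) ∥ m = 48 36 36 36 36 36 ∥ bb 68 f7.
Inner hash: sum = 72+54+54+54+54+54+187+104+247 = 880; mod 256 = 112 → 70.
Outer input = (K'⊕opad) ∥ inner = 22 5c 5c 5c 5c 5c ∥ 70.
Outer hash (tag): sum = 34+92+92+92+92+92+112 = 606; mod 256 = 94 → 5e.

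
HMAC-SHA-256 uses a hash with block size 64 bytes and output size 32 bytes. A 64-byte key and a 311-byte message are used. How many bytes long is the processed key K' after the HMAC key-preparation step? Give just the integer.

64

Key is 64 ≤ 64 bytes, zero-padded: |K'| = 64.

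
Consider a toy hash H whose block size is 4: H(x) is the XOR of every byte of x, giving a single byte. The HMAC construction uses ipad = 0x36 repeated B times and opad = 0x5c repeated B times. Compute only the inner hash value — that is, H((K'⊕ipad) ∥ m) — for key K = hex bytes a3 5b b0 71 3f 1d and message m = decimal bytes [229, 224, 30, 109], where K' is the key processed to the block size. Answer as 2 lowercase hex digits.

Key hex bytes a3 5b b0 71 3f 1d is 6 bytes > B = 4, so hash it first: H(key) = 1b, then zero-pad to 4 bytes: K' = 1b 00 00 00.
K' ⊕ ipad = 2d 36 36 36.
Inner input = 2d 36 36 36 ∥ e5 e0 1e 6d.
Inner hash: XOR 2d⊕36⊕36⊕36⊕e5⊕e0⊕1e⊕6d = 6d.

6d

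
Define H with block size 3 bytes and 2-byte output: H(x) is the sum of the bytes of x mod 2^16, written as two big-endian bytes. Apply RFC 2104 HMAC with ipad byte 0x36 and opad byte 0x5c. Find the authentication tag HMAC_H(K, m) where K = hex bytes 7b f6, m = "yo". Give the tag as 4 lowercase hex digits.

Key hex bytes 7b f6 is 2 bytes ≤ B = 3; zero-pad to 3 bytes: K' = 7b f6 00.
K' ⊕ ipad = 4d c0 36.  K' ⊕ opad = 27 aa 5c.
Inner input = (K'⊕ipad) ∥ m = 4d c0 36 ∥ 79 6f.
Inner hash: sum = 77+192+54+121+111 = 555 → 02 2b.
Outer input = (K'⊕opad) ∥ inner = 27 aa 5c ∥ 02 2b.
Outer hash (tag): sum = 39+170+92+2+43 = 346 → 01 5a.

015a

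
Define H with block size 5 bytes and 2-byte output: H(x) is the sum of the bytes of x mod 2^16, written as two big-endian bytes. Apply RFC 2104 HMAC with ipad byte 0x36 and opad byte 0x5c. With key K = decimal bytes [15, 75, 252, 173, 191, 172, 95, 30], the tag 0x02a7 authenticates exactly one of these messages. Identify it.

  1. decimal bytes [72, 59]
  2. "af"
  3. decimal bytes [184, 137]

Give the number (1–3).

2

Key decimal bytes [15, 75, 252, 173, 191, 172, 95, 30] = 0f 4b fc ad bf ac 5f 1e is 8 bytes > B = 5, so hash it first: H(key) = 03 eb, then zero-pad to 5 bytes: K' = 03 eb 00 00 00.
K' ⊕ ipad = 35 dd 36 36 36; K' ⊕ opad = 5f b7 5c 5c 5c.
m1: inner = H(35 dd 36 36 36 48 3b) = 02 37; tag = H(5f b7 5c 5c 5c 02 37) = 0263
m2: inner = H(35 dd 36 36 36 61 66) = 02 7b; tag = H(5f b7 5c 5c 5c 02 7b) = 02a7 ← matches
m3: inner = H(35 dd 36 36 36 b8 89) = 02 f5; tag = H(5f b7 5c 5c 5c 02 f5) = 0321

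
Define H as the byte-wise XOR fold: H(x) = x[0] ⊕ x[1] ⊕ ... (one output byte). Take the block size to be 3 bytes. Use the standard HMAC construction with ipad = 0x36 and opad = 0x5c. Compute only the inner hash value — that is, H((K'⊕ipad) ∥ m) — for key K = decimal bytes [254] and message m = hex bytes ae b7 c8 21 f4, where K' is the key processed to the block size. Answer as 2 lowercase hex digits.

cc

Key decimal bytes [254] = fe is 1 byte ≤ B = 3; zero-pad to 3 bytes: K' = fe 00 00.
K' ⊕ ipad = c8 36 36.
Inner input = c8 36 36 ∥ ae b7 c8 21 f4.
Inner hash: XOR c8⊕36⊕36⊕ae⊕b7⊕c8⊕21⊕f4 = cc.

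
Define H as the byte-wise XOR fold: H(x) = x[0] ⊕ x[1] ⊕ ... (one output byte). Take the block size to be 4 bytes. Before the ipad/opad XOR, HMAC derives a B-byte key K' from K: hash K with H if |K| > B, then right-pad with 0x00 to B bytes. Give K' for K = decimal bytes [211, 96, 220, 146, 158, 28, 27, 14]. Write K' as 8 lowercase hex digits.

6a000000

|K| = 8 > B = 4, so first hash the key.
H(K): XOR d3⊕60⊕dc⊕92⊕9e⊕1c⊕1b⊕0e = 6a.
Zero-pad H(K) = 6a to 4 bytes: K' = 6a 00 00 00.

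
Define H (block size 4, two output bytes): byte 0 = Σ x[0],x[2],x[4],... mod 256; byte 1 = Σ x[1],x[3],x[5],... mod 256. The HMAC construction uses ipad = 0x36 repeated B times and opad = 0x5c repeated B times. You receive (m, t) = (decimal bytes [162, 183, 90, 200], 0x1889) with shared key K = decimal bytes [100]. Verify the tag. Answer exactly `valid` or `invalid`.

invalid

Key decimal bytes [100] = 64 is 1 byte ≤ B = 4; zero-pad to 4 bytes: K' = 64 00 00 00.
K' ⊕ ipad = 52 36 36 36; K' ⊕ opad = 38 5c 5c 5c.
Inner hash: even-index sum = 388 mod 256 = 132; odd-index sum = 491 mod 256 = 235 → 84 eb.
Outer hash (recomputed tag): even-index sum = 280 mod 256 = 24; odd-index sum = 419 mod 256 = 163 → 18 a3.
Recomputed tag = 18a3; claimed = 1889 → mismatch.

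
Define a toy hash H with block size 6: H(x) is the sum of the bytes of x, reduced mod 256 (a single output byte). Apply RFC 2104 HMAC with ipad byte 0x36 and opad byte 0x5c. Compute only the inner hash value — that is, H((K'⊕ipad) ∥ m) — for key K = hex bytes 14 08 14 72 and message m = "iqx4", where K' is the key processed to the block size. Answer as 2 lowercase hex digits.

Key hex bytes 14 08 14 72 is 4 bytes ≤ B = 6; zero-pad to 6 bytes: K' = 14 08 14 72 00 00.
K' ⊕ ipad = 22 3e 22 44 36 36.
Inner input = 22 3e 22 44 36 36 ∥ 69 71 78 34.
Inner hash: sum = 34+62+34+68+54+54+105+113+120+52 = 696; mod 256 = 184 → b8.

b8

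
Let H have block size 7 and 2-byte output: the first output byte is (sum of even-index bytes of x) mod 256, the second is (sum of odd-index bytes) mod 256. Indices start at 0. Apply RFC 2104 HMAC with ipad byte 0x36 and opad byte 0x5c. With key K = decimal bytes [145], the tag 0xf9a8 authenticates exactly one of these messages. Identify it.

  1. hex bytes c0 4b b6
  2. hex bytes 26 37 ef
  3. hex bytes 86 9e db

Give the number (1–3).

1

Key decimal bytes [145] = 91 is 1 byte ≤ B = 7; zero-pad to 7 bytes: K' = 91 00 00 00 00 00 00.
K' ⊕ ipad = a7 36 36 36 36 36 36; K' ⊕ opad = cd 5c 5c 5c 5c 5c 5c.
m1: inner = H(a7 36 36 36 36 36 36 c0 4b b6) = 94 18; tag = H(cd 5c 5c 5c 5c 5c 5c 94 18) = f9a8 ← matches
m2: inner = H(a7 36 36 36 36 36 36 26 37 ef) = 80 b7; tag = H(cd 5c 5c 5c 5c 5c 5c 80 b7) = 9894
m3: inner = H(a7 36 36 36 36 36 36 86 9e db) = e7 03; tag = H(cd 5c 5c 5c 5c 5c 5c e7 03) = e4fb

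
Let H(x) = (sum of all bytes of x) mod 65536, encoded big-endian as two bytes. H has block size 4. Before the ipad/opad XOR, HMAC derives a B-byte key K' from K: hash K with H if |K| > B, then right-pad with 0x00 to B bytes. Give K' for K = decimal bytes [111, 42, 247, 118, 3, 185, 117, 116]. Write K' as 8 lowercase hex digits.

|K| = 8 > B = 4, so first hash the key.
H(K): sum = 111+42+247+118+3+185+117+116 = 939 → 03 ab.
Zero-pad H(K) = 03 ab to 4 bytes: K' = 03 ab 00 00.

03ab0000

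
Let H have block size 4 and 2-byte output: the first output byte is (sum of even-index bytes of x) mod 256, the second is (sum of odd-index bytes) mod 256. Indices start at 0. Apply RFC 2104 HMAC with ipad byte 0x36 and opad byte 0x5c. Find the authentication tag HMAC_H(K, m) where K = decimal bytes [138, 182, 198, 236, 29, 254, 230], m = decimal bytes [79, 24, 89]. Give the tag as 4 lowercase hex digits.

Key decimal bytes [138, 182, 198, 236, 29, 254, 230] = 8a b6 c6 ec 1d fe e6 is 7 bytes > B = 4, so hash it first: H(key) = 53 a0, then zero-pad to 4 bytes: K' = 53 a0 00 00.
K' ⊕ ipad = 65 96 36 36.  K' ⊕ opad = 0f fc 5c 5c.
Inner input = (K'⊕ipad) ∥ m = 65 96 36 36 ∥ 4f 18 59.
Inner hash: even-index sum = 323 mod 256 = 67; odd-index sum = 228 mod 256 = 228 → 43 e4.
Outer input = (K'⊕opad) ∥ inner = 0f fc 5c 5c ∥ 43 e4.
Outer hash (tag): even-index sum = 174 mod 256 = 174; odd-index sum = 572 mod 256 = 60 → ae 3c.

ae3c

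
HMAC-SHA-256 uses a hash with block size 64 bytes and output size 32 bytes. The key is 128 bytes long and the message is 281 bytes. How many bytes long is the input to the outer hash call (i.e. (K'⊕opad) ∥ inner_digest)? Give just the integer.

Key is 128 > 64 bytes, so it is hashed to 32 bytes then zero-padded to 64: |K'| = 64.
Outer input = (K'⊕opad) ∥ H(inner) → 64 + 32 = 96 bytes.

96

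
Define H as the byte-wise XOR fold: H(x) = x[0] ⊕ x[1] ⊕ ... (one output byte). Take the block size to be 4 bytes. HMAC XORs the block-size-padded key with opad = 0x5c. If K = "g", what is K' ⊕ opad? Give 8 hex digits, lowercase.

3b5c5c5c

Key "g" = 67 is 1 byte ≤ B = 4; zero-pad to 4 bytes: K' = 67 00 00 00.
XOR each byte with 0x5c: 67⊕5c=3b, 00⊕5c=5c, 00⊕5c=5c, 00⊕5c=5c.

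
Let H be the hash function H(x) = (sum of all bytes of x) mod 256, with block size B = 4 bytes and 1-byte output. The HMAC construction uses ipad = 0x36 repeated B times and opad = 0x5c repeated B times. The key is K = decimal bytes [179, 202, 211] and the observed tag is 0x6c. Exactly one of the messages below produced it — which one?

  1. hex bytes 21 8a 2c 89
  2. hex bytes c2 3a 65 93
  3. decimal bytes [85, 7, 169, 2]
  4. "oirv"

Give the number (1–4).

Key decimal bytes [179, 202, 211] = b3 ca d3 is 3 bytes ≤ B = 4; zero-pad to 4 bytes: K' = b3 ca d3 00.
K' ⊕ ipad = 85 fc e5 36; K' ⊕ opad = ef 96 8f 5c.
m1: inner = H(85 fc e5 36 21 8a 2c 89) = fc; tag = H(ef 96 8f 5c fc) = 6c ← matches
m2: inner = H(85 fc e5 36 c2 3a 65 93) = 90; tag = H(ef 96 8f 5c 90) = 00
m3: inner = H(85 fc e5 36 55 07 a9 02) = a3; tag = H(ef 96 8f 5c a3) = 13
m4: inner = H(85 fc e5 36 6f 69 72 76) = 5c; tag = H(ef 96 8f 5c 5c) = cc

1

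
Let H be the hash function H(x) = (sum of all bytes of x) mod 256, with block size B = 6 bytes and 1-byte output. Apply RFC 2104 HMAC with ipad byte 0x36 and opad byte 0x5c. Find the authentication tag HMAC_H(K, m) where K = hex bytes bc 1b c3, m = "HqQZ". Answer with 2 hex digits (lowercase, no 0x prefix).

Key hex bytes bc 1b c3 is 3 bytes ≤ B = 6; zero-pad to 6 bytes: K' = bc 1b c3 00 00 00.
K' ⊕ ipad = 8a 2d f5 36 36 36.  K' ⊕ opad = e0 47 9f 5c 5c 5c.
Inner input = (K'⊕ipad) ∥ m = 8a 2d f5 36 36 36 ∥ 48 71 51 5a.
Inner hash: sum = 138+45+245+54+54+54+72+113+81+90 = 946; mod 256 = 178 → b2.
Outer input = (K'⊕opad) ∥ inner = e0 47 9f 5c 5c 5c ∥ b2.
Outer hash (tag): sum = 224+71+159+92+92+92+178 = 908; mod 256 = 140 → 8c.

8c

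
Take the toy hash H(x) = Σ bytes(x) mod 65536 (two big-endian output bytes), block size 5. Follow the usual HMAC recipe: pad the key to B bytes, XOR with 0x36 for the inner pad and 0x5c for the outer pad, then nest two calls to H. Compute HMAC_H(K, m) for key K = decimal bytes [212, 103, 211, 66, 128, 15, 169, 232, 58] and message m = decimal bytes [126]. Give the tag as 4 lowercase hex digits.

Key decimal bytes [212, 103, 211, 66, 128, 15, 169, 232, 58] = d4 67 d3 42 80 0f a9 e8 3a is 9 bytes > B = 5, so hash it first: H(key) = 04 aa, then zero-pad to 5 bytes: K' = 04 aa 00 00 00.
K' ⊕ ipad = 32 9c 36 36 36.  K' ⊕ opad = 58 f6 5c 5c 5c.
Inner input = (K'⊕ipad) ∥ m = 32 9c 36 36 36 ∥ 7e.
Inner hash: sum = 50+156+54+54+54+126 = 494 → 01 ee.
Outer input = (K'⊕opad) ∥ inner = 58 f6 5c 5c 5c ∥ 01 ee.
Outer hash (tag): sum = 88+246+92+92+92+1+238 = 849 → 03 51.

0351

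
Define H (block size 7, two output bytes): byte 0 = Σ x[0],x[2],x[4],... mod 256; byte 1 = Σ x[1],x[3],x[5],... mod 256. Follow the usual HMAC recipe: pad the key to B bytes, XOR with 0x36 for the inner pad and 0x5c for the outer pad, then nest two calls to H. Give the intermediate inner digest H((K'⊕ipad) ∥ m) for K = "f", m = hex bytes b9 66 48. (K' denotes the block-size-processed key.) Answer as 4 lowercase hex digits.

Key "f" = 66 is 1 byte ≤ B = 7; zero-pad to 7 bytes: K' = 66 00 00 00 00 00 00.
K' ⊕ ipad = 50 36 36 36 36 36 36.
Inner input = 50 36 36 36 36 36 36 ∥ b9 66 48.
Inner hash: even-index sum = 344 mod 256 = 88; odd-index sum = 419 mod 256 = 163 → 58 a3.

58a3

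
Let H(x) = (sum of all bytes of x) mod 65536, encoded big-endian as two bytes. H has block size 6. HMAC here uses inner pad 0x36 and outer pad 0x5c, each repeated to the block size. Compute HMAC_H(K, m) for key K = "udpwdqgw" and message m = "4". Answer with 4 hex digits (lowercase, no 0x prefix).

Key "udpwdqgw" = 75 64 70 77 64 71 67 77 is 8 bytes > B = 6, so hash it first: H(key) = 03 73, then zero-pad to 6 bytes: K' = 03 73 00 00 00 00.
K' ⊕ ipad = 35 45 36 36 36 36.  K' ⊕ opad = 5f 2f 5c 5c 5c 5c.
Inner input = (K'⊕ipad) ∥ m = 35 45 36 36 36 36 ∥ 34.
Inner hash: sum = 53+69+54+54+54+54+52 = 390 → 01 86.
Outer input = (K'⊕opad) ∥ inner = 5f 2f 5c 5c 5c 5c ∥ 01 86.
Outer hash (tag): sum = 95+47+92+92+92+92+1+134 = 645 → 02 85.

0285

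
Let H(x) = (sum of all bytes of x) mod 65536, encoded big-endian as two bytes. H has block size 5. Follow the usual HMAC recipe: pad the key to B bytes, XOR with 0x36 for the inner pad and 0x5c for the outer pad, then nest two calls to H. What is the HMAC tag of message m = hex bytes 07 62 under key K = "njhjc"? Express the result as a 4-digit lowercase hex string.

Key "njhjc" = 6e 6a 68 6a 63 is exactly B = 5 bytes: K' = 6e 6a 68 6a 63.
K' ⊕ ipad = 58 5c 5e 5c 55.  K' ⊕ opad = 32 36 34 36 3f.
Inner input = (K'⊕ipad) ∥ m = 58 5c 5e 5c 55 ∥ 07 62.
Inner hash: sum = 88+92+94+92+85+7+98 = 556 → 02 2c.
Outer input = (K'⊕opad) ∥ inner = 32 36 34 36 3f ∥ 02 2c.
Outer hash (tag): sum = 50+54+52+54+63+2+44 = 319 → 01 3f.

013f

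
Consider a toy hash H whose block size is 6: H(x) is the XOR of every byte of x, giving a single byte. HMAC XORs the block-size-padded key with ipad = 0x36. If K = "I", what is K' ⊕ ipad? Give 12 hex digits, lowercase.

Key "I" = 49 is 1 byte ≤ B = 6; zero-pad to 6 bytes: K' = 49 00 00 00 00 00.
XOR each byte with 0x36: 49⊕36=7f, 00⊕36=36, 00⊕36=36, 00⊕36=36, 00⊕36=36, 00⊕36=36.

7f3636363636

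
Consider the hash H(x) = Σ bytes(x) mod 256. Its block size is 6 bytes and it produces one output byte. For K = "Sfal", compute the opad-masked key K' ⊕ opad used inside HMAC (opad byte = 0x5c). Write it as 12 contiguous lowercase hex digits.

Key "Sfal" = 53 66 61 6c is 4 bytes ≤ B = 6; zero-pad to 6 bytes: K' = 53 66 61 6c 00 00.
XOR each byte with 0x5c: 53⊕5c=0f, 66⊕5c=3a, 61⊕5c=3d, 6c⊕5c=30, 00⊕5c=5c, 00⊕5c=5c.

0f3a3d305c5c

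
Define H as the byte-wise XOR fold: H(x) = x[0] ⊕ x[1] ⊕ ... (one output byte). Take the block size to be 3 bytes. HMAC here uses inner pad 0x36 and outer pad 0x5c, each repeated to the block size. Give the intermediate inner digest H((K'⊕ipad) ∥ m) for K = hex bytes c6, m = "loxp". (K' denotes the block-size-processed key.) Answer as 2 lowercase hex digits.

Key hex bytes c6 is 1 byte ≤ B = 3; zero-pad to 3 bytes: K' = c6 00 00.
K' ⊕ ipad = f0 36 36.
Inner input = f0 36 36 ∥ 6c 6f 78 70.
Inner hash: XOR f0⊕36⊕36⊕6c⊕6f⊕78⊕70 = fb.

fb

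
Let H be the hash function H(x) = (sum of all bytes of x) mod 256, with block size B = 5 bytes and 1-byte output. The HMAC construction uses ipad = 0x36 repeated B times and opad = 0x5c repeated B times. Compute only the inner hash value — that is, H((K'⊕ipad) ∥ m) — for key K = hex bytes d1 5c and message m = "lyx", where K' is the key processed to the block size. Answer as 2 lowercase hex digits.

Key hex bytes d1 5c is 2 bytes ≤ B = 5; zero-pad to 5 bytes: K' = d1 5c 00 00 00.
K' ⊕ ipad = e7 6a 36 36 36.
Inner input = e7 6a 36 36 36 ∥ 6c 79 78.
Inner hash: sum = 231+106+54+54+54+108+121+120 = 848; mod 256 = 80 → 50.

50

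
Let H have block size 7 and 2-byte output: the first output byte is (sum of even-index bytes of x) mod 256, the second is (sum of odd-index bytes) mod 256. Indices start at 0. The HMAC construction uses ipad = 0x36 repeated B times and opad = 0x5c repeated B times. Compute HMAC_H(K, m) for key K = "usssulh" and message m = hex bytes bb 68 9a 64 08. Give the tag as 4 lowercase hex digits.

f683

Key "usssulh" = 75 73 73 73 75 6c 68 is exactly B = 7 bytes: K' = 75 73 73 73 75 6c 68.
K' ⊕ ipad = 43 45 45 45 43 5a 5e.  K' ⊕ opad = 29 2f 2f 2f 29 30 34.
Inner input = (K'⊕ipad) ∥ m = 43 45 45 45 43 5a 5e ∥ bb 68 9a 64 08.
Inner hash: even-index sum = 501 mod 256 = 245; odd-index sum = 577 mod 256 = 65 → f5 41.
Outer input = (K'⊕opad) ∥ inner = 29 2f 2f 2f 29 30 34 ∥ f5 41.
Outer hash (tag): even-index sum = 246 mod 256 = 246; odd-index sum = 387 mod 256 = 131 → f6 83.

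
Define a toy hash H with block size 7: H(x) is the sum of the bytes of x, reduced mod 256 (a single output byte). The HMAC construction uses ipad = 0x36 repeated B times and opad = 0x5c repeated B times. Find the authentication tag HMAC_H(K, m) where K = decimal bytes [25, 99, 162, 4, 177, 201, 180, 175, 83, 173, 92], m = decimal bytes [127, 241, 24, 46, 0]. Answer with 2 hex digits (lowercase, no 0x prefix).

96

Key decimal bytes [25, 99, 162, 4, 177, 201, 180, 175, 83, 173, 92] = 19 63 a2 04 b1 c9 b4 af 53 ad 5c is 11 bytes > B = 7, so hash it first: H(key) = 5b, then zero-pad to 7 bytes: K' = 5b 00 00 00 00 00 00.
K' ⊕ ipad = 6d 36 36 36 36 36 36.  K' ⊕ opad = 07 5c 5c 5c 5c 5c 5c.
Inner input = (K'⊕ipad) ∥ m = 6d 36 36 36 36 36 36 ∥ 7f f1 18 2e 00.
Inner hash: sum = 109+54+54+54+54+54+54+127+241+24+46+0 = 871; mod 256 = 103 → 67.
Outer input = (K'⊕opad) ∥ inner = 07 5c 5c 5c 5c 5c 5c ∥ 67.
Outer hash (tag): sum = 7+92+92+92+92+92+92+103 = 662; mod 256 = 150 → 96.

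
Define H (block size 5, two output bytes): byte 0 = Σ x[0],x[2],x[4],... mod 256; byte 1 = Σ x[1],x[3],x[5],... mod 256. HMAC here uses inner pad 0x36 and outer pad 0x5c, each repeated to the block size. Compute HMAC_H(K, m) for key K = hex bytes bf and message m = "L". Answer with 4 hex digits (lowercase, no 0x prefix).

53ad

Key hex bytes bf is 1 byte ≤ B = 5; zero-pad to 5 bytes: K' = bf 00 00 00 00.
K' ⊕ ipad = 89 36 36 36 36.  K' ⊕ opad = e3 5c 5c 5c 5c.
Inner input = (K'⊕ipad) ∥ m = 89 36 36 36 36 ∥ 4c.
Inner hash: even-index sum = 245 mod 256 = 245; odd-index sum = 184 mod 256 = 184 → f5 b8.
Outer input = (K'⊕opad) ∥ inner = e3 5c 5c 5c 5c ∥ f5 b8.
Outer hash (tag): even-index sum = 595 mod 256 = 83; odd-index sum = 429 mod 256 = 173 → 53 ad.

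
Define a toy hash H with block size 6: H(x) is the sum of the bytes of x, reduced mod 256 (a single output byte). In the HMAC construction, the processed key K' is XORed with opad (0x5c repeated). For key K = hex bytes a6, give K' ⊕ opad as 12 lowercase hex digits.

Key hex bytes a6 is 1 byte ≤ B = 6; zero-pad to 6 bytes: K' = a6 00 00 00 00 00.
XOR each byte with 0x5c: a6⊕5c=fa, 00⊕5c=5c, 00⊕5c=5c, 00⊕5c=5c, 00⊕5c=5c, 00⊕5c=5c.

fa5c5c5c5c5c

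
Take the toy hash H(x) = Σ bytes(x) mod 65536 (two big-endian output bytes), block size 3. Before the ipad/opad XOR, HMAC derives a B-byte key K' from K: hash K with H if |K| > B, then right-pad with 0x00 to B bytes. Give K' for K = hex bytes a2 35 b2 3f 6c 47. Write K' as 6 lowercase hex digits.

|K| = 6 > B = 3, so first hash the key.
H(K): sum = 162+53+178+63+108+71 = 635 → 02 7b.
Zero-pad H(K) = 02 7b to 3 bytes: K' = 02 7b 00.

027b00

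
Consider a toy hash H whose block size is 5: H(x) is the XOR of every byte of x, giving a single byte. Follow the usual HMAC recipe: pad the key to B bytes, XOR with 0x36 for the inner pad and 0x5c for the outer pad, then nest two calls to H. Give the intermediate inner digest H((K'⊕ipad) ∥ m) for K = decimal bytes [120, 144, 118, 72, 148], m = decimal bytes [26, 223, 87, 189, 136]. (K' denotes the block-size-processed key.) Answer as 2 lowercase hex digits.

Key decimal bytes [120, 144, 118, 72, 148] = 78 90 76 48 94 is exactly B = 5 bytes: K' = 78 90 76 48 94.
K' ⊕ ipad = 4e a6 40 7e a2.
Inner input = 4e a6 40 7e a2 ∥ 1a df 57 bd 88.
Inner hash: XOR 4e⊕a6⊕40⊕7e⊕a2⊕1a⊕df⊕57⊕bd⊕88 = d3.

d3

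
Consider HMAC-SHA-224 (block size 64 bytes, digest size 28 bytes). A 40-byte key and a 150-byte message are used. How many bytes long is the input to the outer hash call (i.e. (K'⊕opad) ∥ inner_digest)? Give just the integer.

92

Key is 40 ≤ 64 bytes, zero-padded: |K'| = 64.
Outer input = (K'⊕opad) ∥ H(inner) → 64 + 28 = 92 bytes.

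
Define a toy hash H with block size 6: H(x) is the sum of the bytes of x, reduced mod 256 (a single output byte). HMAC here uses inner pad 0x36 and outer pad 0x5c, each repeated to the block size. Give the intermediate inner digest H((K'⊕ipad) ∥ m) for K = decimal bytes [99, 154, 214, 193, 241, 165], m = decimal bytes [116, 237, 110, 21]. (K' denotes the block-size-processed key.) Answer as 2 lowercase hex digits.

Key decimal bytes [99, 154, 214, 193, 241, 165] = 63 9a d6 c1 f1 a5 is exactly B = 6 bytes: K' = 63 9a d6 c1 f1 a5.
K' ⊕ ipad = 55 ac e0 f7 c7 93.
Inner input = 55 ac e0 f7 c7 93 ∥ 74 ed 6e 15.
Inner hash: sum = 85+172+224+247+199+147+116+237+110+21 = 1558; mod 256 = 22 → 16.

16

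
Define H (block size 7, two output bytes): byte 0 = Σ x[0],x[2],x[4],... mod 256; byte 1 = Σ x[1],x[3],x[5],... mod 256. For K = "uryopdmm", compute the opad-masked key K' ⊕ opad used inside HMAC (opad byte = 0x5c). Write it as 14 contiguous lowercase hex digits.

97ee5c5c5c5c5c

Key "uryopdmm" = 75 72 79 6f 70 64 6d 6d is 8 bytes > B = 7, so hash it first: H(key) = cb b2, then zero-pad to 7 bytes: K' = cb b2 00 00 00 00 00.
XOR each byte with 0x5c: cb⊕5c=97, b2⊕5c=ee, 00⊕5c=5c, 00⊕5c=5c, 00⊕5c=5c, 00⊕5c=5c, 00⊕5c=5c.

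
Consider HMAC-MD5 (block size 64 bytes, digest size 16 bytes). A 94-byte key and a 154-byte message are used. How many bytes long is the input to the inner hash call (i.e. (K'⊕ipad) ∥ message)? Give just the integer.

Key is 94 > 64 bytes, so it is hashed to 16 bytes then zero-padded to 64: |K'| = 64.
Inner input = (K'⊕ipad) ∥ m → 64 + 154 = 218 bytes.

218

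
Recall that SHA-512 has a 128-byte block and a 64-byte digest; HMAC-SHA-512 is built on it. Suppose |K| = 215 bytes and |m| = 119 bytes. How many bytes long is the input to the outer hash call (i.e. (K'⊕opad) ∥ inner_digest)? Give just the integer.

192

Key is 215 > 128 bytes, so it is hashed to 64 bytes then zero-padded to 128: |K'| = 128.
Outer input = (K'⊕opad) ∥ H(inner) → 128 + 64 = 192 bytes.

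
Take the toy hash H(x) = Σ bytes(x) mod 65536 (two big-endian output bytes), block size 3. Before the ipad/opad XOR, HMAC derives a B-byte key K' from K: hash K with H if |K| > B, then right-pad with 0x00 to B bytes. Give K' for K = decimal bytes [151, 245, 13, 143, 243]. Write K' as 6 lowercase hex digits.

031b00

|K| = 5 > B = 3, so first hash the key.
H(K): sum = 151+245+13+143+243 = 795 → 03 1b.
Zero-pad H(K) = 03 1b to 3 bytes: K' = 03 1b 00.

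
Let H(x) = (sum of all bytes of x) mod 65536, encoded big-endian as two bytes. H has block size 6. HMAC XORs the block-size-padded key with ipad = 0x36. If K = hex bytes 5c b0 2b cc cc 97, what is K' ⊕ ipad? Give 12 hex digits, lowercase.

6a861dfafaa1

Key hex bytes 5c b0 2b cc cc 97 is exactly B = 6 bytes: K' = 5c b0 2b cc cc 97.
XOR each byte with 0x36: 5c⊕36=6a, b0⊕36=86, 2b⊕36=1d, cc⊕36=fa, cc⊕36=fa, 97⊕36=a1.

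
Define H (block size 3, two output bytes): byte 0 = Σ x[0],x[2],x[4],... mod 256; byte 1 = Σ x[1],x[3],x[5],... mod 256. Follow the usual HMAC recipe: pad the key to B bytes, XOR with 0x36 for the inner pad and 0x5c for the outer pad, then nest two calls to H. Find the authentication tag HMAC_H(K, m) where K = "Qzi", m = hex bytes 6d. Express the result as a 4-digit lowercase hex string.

fbec

Key "Qzi" = 51 7a 69 is exactly B = 3 bytes: K' = 51 7a 69.
K' ⊕ ipad = 67 4c 5f.  K' ⊕ opad = 0d 26 35.
Inner input = (K'⊕ipad) ∥ m = 67 4c 5f ∥ 6d.
Inner hash: even-index sum = 198 mod 256 = 198; odd-index sum = 185 mod 256 = 185 → c6 b9.
Outer input = (K'⊕opad) ∥ inner = 0d 26 35 ∥ c6 b9.
Outer hash (tag): even-index sum = 251 mod 256 = 251; odd-index sum = 236 mod 256 = 236 → fb ec.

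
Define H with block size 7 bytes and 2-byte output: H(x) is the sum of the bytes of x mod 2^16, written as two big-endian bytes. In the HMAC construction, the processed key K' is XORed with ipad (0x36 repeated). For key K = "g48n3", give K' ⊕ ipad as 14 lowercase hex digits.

Key "g48n3" = 67 34 38 6e 33 is 5 bytes ≤ B = 7; zero-pad to 7 bytes: K' = 67 34 38 6e 33 00 00.
XOR each byte with 0x36: 67⊕36=51, 34⊕36=02, 38⊕36=0e, 6e⊕36=58, 33⊕36=05, 00⊕36=36, 00⊕36=36.

51020e58053636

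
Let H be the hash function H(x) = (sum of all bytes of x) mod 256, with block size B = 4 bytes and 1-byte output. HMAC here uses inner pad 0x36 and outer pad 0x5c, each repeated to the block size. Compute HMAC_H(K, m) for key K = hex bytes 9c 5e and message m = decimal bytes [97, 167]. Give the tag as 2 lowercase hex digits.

Key hex bytes 9c 5e is 2 bytes ≤ B = 4; zero-pad to 4 bytes: K' = 9c 5e 00 00.
K' ⊕ ipad = aa 68 36 36.  K' ⊕ opad = c0 02 5c 5c.
Inner input = (K'⊕ipad) ∥ m = aa 68 36 36 ∥ 61 a7.
Inner hash: sum = 170+104+54+54+97+167 = 646; mod 256 = 134 → 86.
Outer input = (K'⊕opad) ∥ inner = c0 02 5c 5c ∥ 86.
Outer hash (tag): sum = 192+2+92+92+134 = 512; mod 256 = 0 → 00.

00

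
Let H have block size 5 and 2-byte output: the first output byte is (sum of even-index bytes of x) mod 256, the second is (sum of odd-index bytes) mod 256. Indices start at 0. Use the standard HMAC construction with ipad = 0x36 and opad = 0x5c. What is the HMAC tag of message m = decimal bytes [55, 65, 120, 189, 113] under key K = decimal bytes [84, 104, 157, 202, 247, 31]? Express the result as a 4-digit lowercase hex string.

Key decimal bytes [84, 104, 157, 202, 247, 31] = 54 68 9d ca f7 1f is 6 bytes > B = 5, so hash it first: H(key) = e8 51, then zero-pad to 5 bytes: K' = e8 51 00 00 00.
K' ⊕ ipad = de 67 36 36 36.  K' ⊕ opad = b4 0d 5c 5c 5c.
Inner input = (K'⊕ipad) ∥ m = de 67 36 36 36 ∥ 37 41 78 bd 71.
Inner hash: even-index sum = 584 mod 256 = 72; odd-index sum = 445 mod 256 = 189 → 48 bd.
Outer input = (K'⊕opad) ∥ inner = b4 0d 5c 5c 5c ∥ 48 bd.
Outer hash (tag): even-index sum = 553 mod 256 = 41; odd-index sum = 177 mod 256 = 177 → 29 b1.

29b1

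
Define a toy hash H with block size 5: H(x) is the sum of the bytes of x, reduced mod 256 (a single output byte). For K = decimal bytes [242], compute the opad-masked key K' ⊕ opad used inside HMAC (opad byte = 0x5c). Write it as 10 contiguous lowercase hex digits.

ae5c5c5c5c

Key decimal bytes [242] = f2 is 1 byte ≤ B = 5; zero-pad to 5 bytes: K' = f2 00 00 00 00.
XOR each byte with 0x5c: f2⊕5c=ae, 00⊕5c=5c, 00⊕5c=5c, 00⊕5c=5c, 00⊕5c=5c.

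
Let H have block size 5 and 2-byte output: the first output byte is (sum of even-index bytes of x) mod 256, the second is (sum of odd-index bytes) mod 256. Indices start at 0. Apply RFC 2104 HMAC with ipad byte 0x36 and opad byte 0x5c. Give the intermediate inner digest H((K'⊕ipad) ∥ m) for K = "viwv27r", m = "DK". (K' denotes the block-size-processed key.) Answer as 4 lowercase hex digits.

Key "viwv27r" = 76 69 77 76 32 37 72 is 7 bytes > B = 5, so hash it first: H(key) = 91 16, then zero-pad to 5 bytes: K' = 91 16 00 00 00.
K' ⊕ ipad = a7 20 36 36 36.
Inner input = a7 20 36 36 36 ∥ 44 4b.
Inner hash: even-index sum = 350 mod 256 = 94; odd-index sum = 154 mod 256 = 154 → 5e 9a.

5e9a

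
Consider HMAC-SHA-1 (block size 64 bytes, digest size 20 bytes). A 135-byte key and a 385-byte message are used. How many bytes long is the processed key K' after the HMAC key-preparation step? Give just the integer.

Key is 135 > 64 bytes, so it is hashed to 20 bytes then zero-padded to 64: |K'| = 64.

64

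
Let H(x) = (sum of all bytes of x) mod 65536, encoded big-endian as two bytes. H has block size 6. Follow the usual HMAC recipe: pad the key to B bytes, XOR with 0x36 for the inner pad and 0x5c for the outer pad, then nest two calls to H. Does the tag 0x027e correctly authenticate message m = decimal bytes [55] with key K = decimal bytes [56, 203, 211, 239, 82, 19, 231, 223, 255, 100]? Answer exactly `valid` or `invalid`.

valid

Key decimal bytes [56, 203, 211, 239, 82, 19, 231, 223, 255, 100] = 38 cb d3 ef 52 13 e7 df ff 64 is 10 bytes > B = 6, so hash it first: H(key) = 06 53, then zero-pad to 6 bytes: K' = 06 53 00 00 00 00.
K' ⊕ ipad = 30 65 36 36 36 36; K' ⊕ opad = 5a 0f 5c 5c 5c 5c.
Inner hash: sum = 48+101+54+54+54+54+55 = 420 → 01 a4.
Outer hash (recomputed tag): sum = 90+15+92+92+92+92+1+164 = 638 → 02 7e.
Recomputed tag = 027e; claimed = 027e → match.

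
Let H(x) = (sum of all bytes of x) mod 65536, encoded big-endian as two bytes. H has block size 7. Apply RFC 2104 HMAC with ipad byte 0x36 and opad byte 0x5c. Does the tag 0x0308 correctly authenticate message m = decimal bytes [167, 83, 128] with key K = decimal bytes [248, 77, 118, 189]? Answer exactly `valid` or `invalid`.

valid

Key decimal bytes [248, 77, 118, 189] = f8 4d 76 bd is 4 bytes ≤ B = 7; zero-pad to 7 bytes: K' = f8 4d 76 bd 00 00 00.
K' ⊕ ipad = ce 7b 40 8b 36 36 36; K' ⊕ opad = a4 11 2a e1 5c 5c 5c.
Inner hash: sum = 206+123+64+139+54+54+54+167+83+128 = 1072 → 04 30.
Outer hash (recomputed tag): sum = 164+17+42+225+92+92+92+4+48 = 776 → 03 08.
Recomputed tag = 0308; claimed = 0308 → match.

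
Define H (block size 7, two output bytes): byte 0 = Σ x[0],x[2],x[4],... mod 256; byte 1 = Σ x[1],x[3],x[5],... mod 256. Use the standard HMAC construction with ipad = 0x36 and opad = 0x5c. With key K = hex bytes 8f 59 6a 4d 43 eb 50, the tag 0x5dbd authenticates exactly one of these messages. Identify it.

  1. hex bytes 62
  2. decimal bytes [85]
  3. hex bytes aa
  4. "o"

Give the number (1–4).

Key hex bytes 8f 59 6a 4d 43 eb 50 is exactly B = 7 bytes: K' = 8f 59 6a 4d 43 eb 50.
K' ⊕ ipad = b9 6f 5c 7b 75 dd 66; K' ⊕ opad = d3 05 36 11 1f b7 0c.
m1: inner = H(b9 6f 5c 7b 75 dd 66 62) = f0 29; tag = H(d3 05 36 11 1f b7 0c f0 29) = 5dbd ← matches
m2: inner = H(b9 6f 5c 7b 75 dd 66 55) = f0 1c; tag = H(d3 05 36 11 1f b7 0c f0 1c) = 50bd
m3: inner = H(b9 6f 5c 7b 75 dd 66 aa) = f0 71; tag = H(d3 05 36 11 1f b7 0c f0 71) = a5bd
m4: inner = H(b9 6f 5c 7b 75 dd 66 6f) = f0 36; tag = H(d3 05 36 11 1f b7 0c f0 36) = 6abd

1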